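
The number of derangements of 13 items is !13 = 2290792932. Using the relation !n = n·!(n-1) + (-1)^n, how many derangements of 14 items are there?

32071101049

!14 = 14·2290792932 + 1 = 32071101049.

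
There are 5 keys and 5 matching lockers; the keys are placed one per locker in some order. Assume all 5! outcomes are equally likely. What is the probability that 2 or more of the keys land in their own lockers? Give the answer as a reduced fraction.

31/120

Favorable outcomes: Σ_{i≥2} C(5,i)·!(5-i) = 10·2 + 10·1 + 5·0 + 1·1 = 31.
Total outcomes: 5! = 120.
Probability = 31/120 = 31/120.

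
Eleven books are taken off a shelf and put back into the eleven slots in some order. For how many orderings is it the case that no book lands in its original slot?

!11 = 11! · Σ_{k=0}^{11} (-1)^k/k!
= 11! - 11!/1! + 11!/2! - 11!/3! + 11!/4! - 11!/5! + 11!/6! - 11!/7! + 11!/8! - 11!/9! + 11!/10! - 11!/11!
= 39916800 - 39916800 + 19958400 - 6652800 + 1663200 - 332640 + 55440 - 7920 + 990 - 110 + 11 - 1
= 14684570

14684570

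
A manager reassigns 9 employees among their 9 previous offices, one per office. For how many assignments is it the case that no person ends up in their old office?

By inclusion-exclusion, !9 = Σ (-1)^k · 9!/k! for k=0..9
= 9! - 9!/1! + 9!/2! - 9!/3! + 9!/4! - 9!/5! + 9!/6! - 9!/7! + 9!/8! - 9!/9!
= 362880 - 362880 + 181440 - 60480 + 15120 - 3024 + 504 - 72 + 9 - 1
= 133496

133496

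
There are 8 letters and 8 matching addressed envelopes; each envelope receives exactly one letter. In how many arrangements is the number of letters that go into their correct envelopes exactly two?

Choose which 2 of the 8 are fixed: C(8,2) = 28.
The remaining 6 must be deranged: !6 = 265.
Total: 28 × 265 = 7420.

7420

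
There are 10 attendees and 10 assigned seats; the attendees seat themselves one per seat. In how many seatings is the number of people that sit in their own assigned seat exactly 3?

Choose which 3 of the 10 are fixed: C(10,3) = 120.
The other 7 form a derangement: !7 = 1854.
Total: 120 × 1854 = 222480.

222480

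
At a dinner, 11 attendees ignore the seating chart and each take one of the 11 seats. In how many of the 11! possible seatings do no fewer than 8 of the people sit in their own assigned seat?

386

Sum C(11,i)·!(11-i) for i = 8..11:
  i=8: C(11,8)·!3 = 165·2 = 330
  i=9: C(11,9)·!2 = 55·1 = 55
  i=10: C(11,10)·!1 = 11·0 = 0
  i=11: C(11,11)·!0 = 1·1 = 1
Total = 386.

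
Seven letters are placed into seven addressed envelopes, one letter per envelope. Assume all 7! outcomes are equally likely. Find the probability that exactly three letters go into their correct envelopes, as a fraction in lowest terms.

Favorable outcomes: C(7,3)·!4 = 35·9 = 315.
Total outcomes: 7! = 5040.
Probability = 315/5040 = 1/16.

1/16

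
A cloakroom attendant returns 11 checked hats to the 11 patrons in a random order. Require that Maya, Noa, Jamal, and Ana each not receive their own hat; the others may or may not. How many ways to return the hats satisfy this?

Let A_j be the event that the j-th constrained one is fixed. By inclusion-exclusion over the 4 events:
Σ_{j=0}^{4} (-1)^j C(4,j)(11-j)!
= C(4,0)·11! - C(4,1)·10! + C(4,2)·9! - C(4,3)·8! + C(4,4)·7!
= 39916800 - 14515200 + 2177280 - 161280 + 5040
= 27422640

27422640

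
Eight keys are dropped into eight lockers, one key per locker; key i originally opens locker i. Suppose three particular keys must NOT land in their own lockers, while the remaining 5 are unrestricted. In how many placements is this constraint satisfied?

27240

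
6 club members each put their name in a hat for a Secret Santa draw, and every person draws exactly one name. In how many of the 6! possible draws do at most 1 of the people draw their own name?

529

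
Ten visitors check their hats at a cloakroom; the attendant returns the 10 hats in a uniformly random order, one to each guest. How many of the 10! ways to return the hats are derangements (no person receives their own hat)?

The subfactorial !10 = [10!/e] (nearest integer).
10! = 3628800, and 3628800/e ≈ 1334960.92, so !10 = 1334961.

1334961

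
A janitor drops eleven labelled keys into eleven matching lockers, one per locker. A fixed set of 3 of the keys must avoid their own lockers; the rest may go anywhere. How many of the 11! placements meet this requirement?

30078720

Inclusion-exclusion on the 3 forbidden self-matches:
Σ_{j=0}^{3} (-1)^j C(3,j)(11-j)!
= C(3,0)·11! - C(3,1)·10! + C(3,2)·9! - C(3,3)·8!
= 39916800 - 10886400 + 1088640 - 40320
= 30078720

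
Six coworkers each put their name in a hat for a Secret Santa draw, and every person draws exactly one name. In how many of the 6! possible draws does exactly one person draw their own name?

Choose which one of the 6 is fixed: C(6,1) = 6.
The other 5 form a derangement: !5 = 44.
Total: 6 × 44 = 264.

264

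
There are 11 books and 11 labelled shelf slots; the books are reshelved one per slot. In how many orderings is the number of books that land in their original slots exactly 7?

2970

Pick the 7 fixed positions: C(11,7) = 330 ways.
The other 4 form a derangement: !4 = 9.
Total: 330 × 9 = 2970.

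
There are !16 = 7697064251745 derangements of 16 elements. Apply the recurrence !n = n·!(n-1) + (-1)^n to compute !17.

130850092279664

!17 = 17·7697064251745 - 1 = 130850092279664.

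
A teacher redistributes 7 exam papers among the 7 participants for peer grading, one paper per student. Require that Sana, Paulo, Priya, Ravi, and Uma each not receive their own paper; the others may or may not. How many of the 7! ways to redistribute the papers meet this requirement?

Let A_j be the event that the j-th constrained one is fixed. By inclusion-exclusion over the 5 events:
Σ_{j=0}^{5} (-1)^j C(5,j)(7-j)!
= C(5,0)·7! - C(5,1)·6! + C(5,2)·5! - C(5,3)·4! + C(5,4)·3! - C(5,5)·2!
= 5040 - 3600 + 1200 - 240 + 30 - 2
= 2428

2428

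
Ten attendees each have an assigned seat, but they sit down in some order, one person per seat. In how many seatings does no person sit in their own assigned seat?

1334961

!10 is the nearest integer to 10!/e.
10! = 3628800, and 3628800/e ≈ 1334960.92, so !10 = 1334961.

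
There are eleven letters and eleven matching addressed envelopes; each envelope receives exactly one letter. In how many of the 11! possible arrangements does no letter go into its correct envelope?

14684570

The number of derangements of 11 is !11 = Σ_{k=0}^{11} (-1)^k·11!/k!
= 11! - 11!/1! + 11!/2! - 11!/3! + 11!/4! - 11!/5! + 11!/6! - 11!/7! + 11!/8! - 11!/9! + 11!/10! - 11!/11!
= 39916800 - 39916800 + 19958400 - 6652800 + 1663200 - 332640 + 55440 - 7920 + 990 - 110 + 11 - 1
= 14684570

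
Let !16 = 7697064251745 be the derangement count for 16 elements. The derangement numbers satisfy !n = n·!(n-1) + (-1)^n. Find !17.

130850092279664

!17 = 17·7697064251745 - 1 = 130850092279664.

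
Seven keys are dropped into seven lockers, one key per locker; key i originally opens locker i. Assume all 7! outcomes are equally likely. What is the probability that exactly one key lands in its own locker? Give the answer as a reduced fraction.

53/144

Favorable outcomes: C(7,1)·!6 = 7·265 = 1855.
Total outcomes: 7! = 5040.
Probability = 1855/5040 = 53/144.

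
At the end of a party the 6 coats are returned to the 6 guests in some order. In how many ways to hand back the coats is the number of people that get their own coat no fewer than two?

191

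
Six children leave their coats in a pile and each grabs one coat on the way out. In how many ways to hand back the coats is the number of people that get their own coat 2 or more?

Sum C(6,i)·!(6-i) for i = 2..6:
  i=2: C(6,2)·!4 = 15·9 = 135
  i=3: C(6,3)·!3 = 20·2 = 40
  i=4: C(6,4)·!2 = 15·1 = 15
  i=5: C(6,5)·!1 = 6·0 = 0
  i=6: C(6,6)·!0 = 1·1 = 1
Total = 191.

191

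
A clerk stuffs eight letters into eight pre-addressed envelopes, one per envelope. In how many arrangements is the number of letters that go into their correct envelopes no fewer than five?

# with exactly i fixed is C(8,i)·!(8-i); sum over i=5..8:
  i=5: C(8,5)·!3 = 56·2 = 112
  i=6: C(8,6)·!2 = 28·1 = 28
  i=7: C(8,7)·!1 = 8·0 = 0
  i=8: C(8,8)·!0 = 1·1 = 1
Total = 141.

141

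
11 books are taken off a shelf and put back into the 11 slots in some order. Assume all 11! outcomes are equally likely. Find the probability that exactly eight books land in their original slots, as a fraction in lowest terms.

1/120960

Favorable outcomes: C(11,8)·!3 = 165·2 = 330.
Total outcomes: 11! = 39916800.
Probability = 330/39916800 = 1/120960.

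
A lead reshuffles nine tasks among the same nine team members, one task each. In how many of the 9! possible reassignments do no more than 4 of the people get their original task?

# with exactly i fixed is C(9,i)·!(9-i); sum over i=0..4:
  i=0: C(9,0)·!9 = 1·133496 = 133496
  i=1: C(9,1)·!8 = 9·14833 = 133497
  i=2: C(9,2)·!7 = 36·1854 = 66744
  i=3: C(9,3)·!6 = 84·265 = 22260
  i=4: C(9,4)·!5 = 126·44 = 5544
Total = 361541.

361541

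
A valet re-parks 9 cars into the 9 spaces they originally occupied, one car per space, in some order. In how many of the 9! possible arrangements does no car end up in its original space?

!9 is the nearest integer to 9!/e.
9! = 362880, and 362880/e ≈ 133496.09, so !9 = 133496.

133496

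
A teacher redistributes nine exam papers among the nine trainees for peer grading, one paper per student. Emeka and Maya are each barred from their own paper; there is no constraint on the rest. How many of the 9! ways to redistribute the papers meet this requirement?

Let A_j be the event that the j-th constrained one is fixed. By inclusion-exclusion over the 2 events:
Σ_{j=0}^{2} (-1)^j C(2,j)(9-j)!
= C(2,0)·9! - C(2,1)·8! + C(2,2)·7!
= 362880 - 80640 + 5040
= 287280

287280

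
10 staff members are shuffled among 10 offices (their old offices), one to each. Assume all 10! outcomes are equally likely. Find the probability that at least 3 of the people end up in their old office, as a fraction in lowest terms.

Favorable outcomes: Σ_{i≥3} C(10,i)·!(10-i) = 120·1854 + 210·265 + 252·44 + 210·9 + 120·2 + 45·1 + 10·0 + 1·1 = 291394.
Total outcomes: 10! = 3628800.
Probability = 291394/3628800 = 145697/1814400.

145697/1814400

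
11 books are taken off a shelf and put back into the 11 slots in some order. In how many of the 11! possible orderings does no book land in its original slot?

Recurrence: !11 = 10·(!10 + !9).
!11 = 10·(1334961 + 133496) = 10·1468457 = 14684570

14684570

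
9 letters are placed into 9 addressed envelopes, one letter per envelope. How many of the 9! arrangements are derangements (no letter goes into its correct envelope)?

133496

By inclusion-exclusion, !9 = Σ (-1)^k · 9!/k! for k=0..9
= 9! - 9!/1! + 9!/2! - 9!/3! + 9!/4! - 9!/5! + 9!/6! - 9!/7! + 9!/8! - 9!/9!
= 362880 - 362880 + 181440 - 60480 + 15120 - 3024 + 504 - 72 + 9 - 1
= 133496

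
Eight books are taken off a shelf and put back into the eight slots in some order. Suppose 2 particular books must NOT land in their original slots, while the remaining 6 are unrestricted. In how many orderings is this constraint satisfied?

Let A_j be the event that the j-th constrained one is fixed. By inclusion-exclusion over the 2 events:
Σ_{j=0}^{2} (-1)^j C(2,j)(8-j)!
= C(2,0)·8! - C(2,1)·7! + C(2,2)·6!
= 40320 - 10080 + 720
= 30960

30960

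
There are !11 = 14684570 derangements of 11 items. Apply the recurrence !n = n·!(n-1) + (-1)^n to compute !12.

!12 = 12·14684570 + 1 = 176214841.

176214841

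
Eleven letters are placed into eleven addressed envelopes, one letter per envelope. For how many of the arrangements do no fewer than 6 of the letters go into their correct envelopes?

# with exactly i fixed is C(11,i)·!(11-i); sum over i=6..11:
  i=6: C(11,6)·!5 = 462·44 = 20328
  i=7: C(11,7)·!4 = 330·9 = 2970
  i=8: C(11,8)·!3 = 165·2 = 330
  i=9: C(11,9)·!2 = 55·1 = 55
  i=10: C(11,10)·!1 = 11·0 = 0
  i=11: C(11,11)·!0 = 1·1 = 1
Total = 23684.

23684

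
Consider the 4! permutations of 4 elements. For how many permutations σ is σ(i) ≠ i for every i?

9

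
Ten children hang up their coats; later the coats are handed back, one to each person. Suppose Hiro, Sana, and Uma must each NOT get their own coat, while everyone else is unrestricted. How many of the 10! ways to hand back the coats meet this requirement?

2656080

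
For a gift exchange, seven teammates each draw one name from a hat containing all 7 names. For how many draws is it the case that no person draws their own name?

1854

The number of derangements of 7 is !7 = Σ_{k=0}^{7} (-1)^k·7!/k!
= 7! - 7!/1! + 7!/2! - 7!/3! + 7!/4! - 7!/5! + 7!/6! - 7!/7!
= 5040 - 5040 + 2520 - 840 + 210 - 42 + 7 - 1
= 1854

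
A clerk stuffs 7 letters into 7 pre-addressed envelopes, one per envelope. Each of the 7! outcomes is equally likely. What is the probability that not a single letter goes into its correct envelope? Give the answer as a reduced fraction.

103/280

Favorable outcomes: !7 = 1854.
Total outcomes: 7! = 5040.
Probability = 1854/5040 = 103/280.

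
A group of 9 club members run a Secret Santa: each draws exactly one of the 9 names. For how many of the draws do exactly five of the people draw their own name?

1134

Choose which 5 of the 9 are fixed: C(9,5) = 126.
The remaining 4 must be deranged: !4 = 9.
Total: 126 × 9 = 1134.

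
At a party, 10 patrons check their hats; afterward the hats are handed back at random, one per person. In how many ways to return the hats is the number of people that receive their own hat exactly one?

Choose which one of the 10 is fixed: C(10,1) = 10.
The remaining 9 must be deranged: !9 = 133496.
Total: 10 × 133496 = 1334960.

1334960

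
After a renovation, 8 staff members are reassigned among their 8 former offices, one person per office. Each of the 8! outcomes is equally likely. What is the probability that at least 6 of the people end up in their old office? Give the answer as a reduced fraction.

Favorable outcomes: Σ_{i≥6} C(8,i)·!(8-i) = 28·1 + 8·0 + 1·1 = 29.
Total outcomes: 8! = 40320.
Probability = 29/40320 = 29/40320.

29/40320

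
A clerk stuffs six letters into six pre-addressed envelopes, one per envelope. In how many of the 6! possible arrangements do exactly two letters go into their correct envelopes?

135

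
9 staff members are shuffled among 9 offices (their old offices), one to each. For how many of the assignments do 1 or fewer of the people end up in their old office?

266993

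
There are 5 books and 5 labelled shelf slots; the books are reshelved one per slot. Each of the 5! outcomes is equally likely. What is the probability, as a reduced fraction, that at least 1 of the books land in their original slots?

Favorable outcomes: Σ_{i≥1} C(5,i)·!(5-i) = 5·9 + 10·2 + 10·1 + 5·0 + 1·1 = 76.
Total outcomes: 5! = 120.
Probability = 76/120 = 19/30.

19/30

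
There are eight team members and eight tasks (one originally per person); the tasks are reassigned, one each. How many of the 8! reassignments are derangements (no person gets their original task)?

!8 = 8! · Σ_{k=0}^{8} (-1)^k/k!
= 8! - 8!/1! + 8!/2! - 8!/3! + 8!/4! - 8!/5! + 8!/6! - 8!/7! + 8!/8!
= 40320 - 40320 + 20160 - 6720 + 1680 - 336 + 56 - 8 + 1
= 14833

14833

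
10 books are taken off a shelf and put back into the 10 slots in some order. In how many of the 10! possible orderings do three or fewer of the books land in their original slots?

3559886

# with exactly i fixed is C(10,i)·!(10-i); sum over i=0..3:
  i=0: C(10,0)·!10 = 1·1334961 = 1334961
  i=1: C(10,1)·!9 = 10·133496 = 1334960
  i=2: C(10,2)·!8 = 45·14833 = 667485
  i=3: C(10,3)·!7 = 120·1854 = 222480
Total = 3559886.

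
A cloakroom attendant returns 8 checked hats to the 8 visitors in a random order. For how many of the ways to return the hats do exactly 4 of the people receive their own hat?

630

Choose which 4 of the 8 are fixed: C(8,4) = 70.
The remaining 4 must be deranged: !4 = 9.
Total: 70 × 9 = 630.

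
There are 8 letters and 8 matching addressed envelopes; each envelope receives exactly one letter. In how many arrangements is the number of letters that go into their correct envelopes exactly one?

Choose which one of the 8 is fixed: C(8,1) = 8.
The remaining 7 must be deranged: !7 = 1854.
Total: 8 × 1854 = 14832.

14832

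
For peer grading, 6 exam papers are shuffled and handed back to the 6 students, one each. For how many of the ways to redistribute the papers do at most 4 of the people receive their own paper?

719

# with exactly i fixed is C(6,i)·!(6-i); sum over i=0..4:
  i=0: C(6,0)·!6 = 1·265 = 265
  i=1: C(6,1)·!5 = 6·44 = 264
  i=2: C(6,2)·!4 = 15·9 = 135
  i=3: C(6,3)·!3 = 20·2 = 40
  i=4: C(6,4)·!2 = 15·1 = 15
Total = 719.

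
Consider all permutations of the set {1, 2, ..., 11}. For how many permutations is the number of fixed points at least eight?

# with exactly i fixed is C(11,i)·!(11-i); sum over i=8..11:
  i=8: C(11,8)·!3 = 165·2 = 330
  i=9: C(11,9)·!2 = 55·1 = 55
  i=10: C(11,10)·!1 = 11·0 = 0
  i=11: C(11,11)·!0 = 1·1 = 1
Total = 386.

386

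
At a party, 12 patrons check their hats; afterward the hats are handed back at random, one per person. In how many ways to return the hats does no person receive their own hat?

176214841

Use !n = (n-1)(!(n-1) + !(n-2)).
!12 = 11·(14684570 + 1334961) = 11·16019531 = 176214841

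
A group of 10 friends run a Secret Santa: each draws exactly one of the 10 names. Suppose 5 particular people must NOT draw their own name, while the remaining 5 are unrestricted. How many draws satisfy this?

2170680

Inclusion-exclusion on the 5 forbidden self-matches:
Σ_{j=0}^{5} (-1)^j C(5,j)(10-j)!
= C(5,0)·10! - C(5,1)·9! + C(5,2)·8! - C(5,3)·7! + C(5,4)·6! - C(5,5)·5!
= 3628800 - 1814400 + 403200 - 50400 + 3600 - 120
= 2170680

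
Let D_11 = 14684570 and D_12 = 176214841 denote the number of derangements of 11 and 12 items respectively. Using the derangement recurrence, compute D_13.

2290792932

D_13 = (13-1)·(D_12 + D_11) = 12·(176214841 + 14684570) = 12·190899411 = 2290792932.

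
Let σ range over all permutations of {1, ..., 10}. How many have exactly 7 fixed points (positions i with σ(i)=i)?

240

Choose which 7 of the 10 are fixed: C(10,7) = 120.
The remaining 3 must be deranged: !3 = 2.
Total: 120 × 2 = 240.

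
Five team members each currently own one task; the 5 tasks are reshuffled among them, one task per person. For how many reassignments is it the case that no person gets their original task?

!5 = 5! · Σ_{k=0}^{5} (-1)^k/k!
= 5! - 5!/1! + 5!/2! - 5!/3! + 5!/4! - 5!/5!
= 120 - 120 + 60 - 20 + 5 - 1
= 44

44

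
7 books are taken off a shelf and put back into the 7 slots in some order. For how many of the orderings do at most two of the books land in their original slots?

4633

Sum C(7,i)·!(7-i) for i = 0..2:
  i=0: C(7,0)·!7 = 1·1854 = 1854
  i=1: C(7,1)·!6 = 7·265 = 1855
  i=2: C(7,2)·!5 = 21·44 = 924
Total = 4633.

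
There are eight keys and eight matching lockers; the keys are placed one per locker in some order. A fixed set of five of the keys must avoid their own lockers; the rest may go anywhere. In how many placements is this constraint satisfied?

21234

Let A_j be the event that the j-th constrained one is fixed. By inclusion-exclusion over the 5 events:
Σ_{j=0}^{5} (-1)^j C(5,j)(8-j)!
= C(5,0)·8! - C(5,1)·7! + C(5,2)·6! - C(5,3)·5! + C(5,4)·4! - C(5,5)·3!
= 40320 - 25200 + 7200 - 1200 + 120 - 6
= 21234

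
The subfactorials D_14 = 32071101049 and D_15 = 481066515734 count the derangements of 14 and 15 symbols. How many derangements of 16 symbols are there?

D_16 = (16-1)·(D_15 + D_14) = 15·(481066515734 + 32071101049) = 15·513137616783 = 7697064251745.

7697064251745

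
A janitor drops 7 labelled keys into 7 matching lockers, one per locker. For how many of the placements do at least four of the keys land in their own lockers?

Sum C(7,i)·!(7-i) for i = 4..7:
  i=4: C(7,4)·!3 = 35·2 = 70
  i=5: C(7,5)·!2 = 21·1 = 21
  i=6: C(7,6)·!1 = 7·0 = 0
  i=7: C(7,7)·!0 = 1·1 = 1
Total = 92.

92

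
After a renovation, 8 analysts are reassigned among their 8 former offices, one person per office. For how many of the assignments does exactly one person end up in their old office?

14832

Pick the single fixed position: C(8,1) = 8 ways.
The remaining 7 must be deranged: !7 = 1854.
Total: 8 × 1854 = 14832.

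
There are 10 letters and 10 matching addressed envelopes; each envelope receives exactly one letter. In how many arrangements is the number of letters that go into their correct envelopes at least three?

Sum C(10,i)·!(10-i) for i = 3..10:
  i=3: C(10,3)·!7 = 120·1854 = 222480
  i=4: C(10,4)·!6 = 210·265 = 55650
  i=5: C(10,5)·!5 = 252·44 = 11088
  i=6: C(10,6)·!4 = 210·9 = 1890
  i=7: C(10,7)·!3 = 120·2 = 240
  i=8: C(10,8)·!2 = 45·1 = 45
  i=9: C(10,9)·!1 = 10·0 = 0
  i=10: C(10,10)·!0 = 1·1 = 1
Total = 291394.

291394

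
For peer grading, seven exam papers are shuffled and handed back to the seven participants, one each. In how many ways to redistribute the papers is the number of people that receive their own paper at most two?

4633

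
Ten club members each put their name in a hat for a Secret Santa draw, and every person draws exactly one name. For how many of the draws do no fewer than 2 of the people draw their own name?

958879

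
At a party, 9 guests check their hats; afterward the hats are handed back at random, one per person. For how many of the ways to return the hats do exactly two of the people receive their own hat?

Pick the 2 fixed positions: C(9,2) = 36 ways.
The remaining 7 must be deranged: !7 = 1854.
Total: 36 × 1854 = 66744.

66744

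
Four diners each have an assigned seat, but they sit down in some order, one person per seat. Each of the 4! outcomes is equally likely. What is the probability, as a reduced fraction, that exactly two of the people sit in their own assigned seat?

Favorable outcomes: C(4,2)·!2 = 6·1 = 6.
Total outcomes: 4! = 24.
Probability = 6/24 = 1/4.

1/4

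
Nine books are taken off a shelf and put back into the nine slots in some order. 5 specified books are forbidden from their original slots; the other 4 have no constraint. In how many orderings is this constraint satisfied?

205056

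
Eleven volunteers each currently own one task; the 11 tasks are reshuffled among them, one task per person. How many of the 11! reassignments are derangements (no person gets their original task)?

By inclusion-exclusion, !11 = Σ (-1)^k · 11!/k! for k=0..11
= 11! - 11!/1! + 11!/2! - 11!/3! + 11!/4! - 11!/5! + 11!/6! - 11!/7! + 11!/8! - 11!/9! + 11!/10! - 11!/11!
= 39916800 - 39916800 + 19958400 - 6652800 + 1663200 - 332640 + 55440 - 7920 + 990 - 110 + 11 - 1
= 14684570

14684570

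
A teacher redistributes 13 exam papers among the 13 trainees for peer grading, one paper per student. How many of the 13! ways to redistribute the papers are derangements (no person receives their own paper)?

2290792932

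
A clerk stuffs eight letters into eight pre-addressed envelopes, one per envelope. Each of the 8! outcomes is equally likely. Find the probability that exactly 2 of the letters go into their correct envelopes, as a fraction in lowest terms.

Favorable outcomes: C(8,2)·!6 = 28·265 = 7420.
Total outcomes: 8! = 40320.
Probability = 7420/40320 = 53/288.

53/288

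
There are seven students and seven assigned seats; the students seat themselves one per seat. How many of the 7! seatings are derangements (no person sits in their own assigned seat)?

Use !n = n·!(n-1) + (-1)^n.
!7 = 7·265 - 1 = 1854

1854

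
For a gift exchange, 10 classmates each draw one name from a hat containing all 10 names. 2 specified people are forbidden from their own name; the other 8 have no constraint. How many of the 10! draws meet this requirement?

2943360

Inclusion-exclusion on the 2 forbidden self-matches:
Σ_{j=0}^{2} (-1)^j C(2,j)(10-j)!
= C(2,0)·10! - C(2,1)·9! + C(2,2)·8!
= 3628800 - 725760 + 40320
= 2943360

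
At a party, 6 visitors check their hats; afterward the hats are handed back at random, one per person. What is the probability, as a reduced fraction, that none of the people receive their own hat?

53/144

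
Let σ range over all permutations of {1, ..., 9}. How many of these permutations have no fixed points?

!9 is the nearest integer to 9!/e.
9! = 362880, and 362880/e ≈ 133496.09, so !9 = 133496.

133496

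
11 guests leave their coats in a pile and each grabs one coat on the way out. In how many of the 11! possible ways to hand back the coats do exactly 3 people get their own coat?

2447445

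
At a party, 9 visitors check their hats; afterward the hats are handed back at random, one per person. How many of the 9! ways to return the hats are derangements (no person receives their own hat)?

Recurrence: !9 = 8·(!8 + !7).
!9 = 8·(14833 + 1854) = 8·16687 = 133496

133496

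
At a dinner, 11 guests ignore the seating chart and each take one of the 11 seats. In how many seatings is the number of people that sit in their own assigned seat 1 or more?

# with exactly i fixed is C(11,i)·!(11-i); sum over i=1..11:
  i=1: C(11,1)·!10 = 11·1334961 = 14684571
  i=2: C(11,2)·!9 = 55·133496 = 7342280
  i=3: C(11,3)·!8 = 165·14833 = 2447445
  i=4: C(11,4)·!7 = 330·1854 = 611820
  i=5: C(11,5)·!6 = 462·265 = 122430
  i=6: C(11,6)·!5 = 462·44 = 20328
  i=7: C(11,7)·!4 = 330·9 = 2970
  i=8: C(11,8)·!3 = 165·2 = 330
  i=9: C(11,9)·!2 = 55·1 = 55
  i=10: C(11,10)·!1 = 11·0 = 0
  i=11: C(11,11)·!0 = 1·1 = 1
Total = 25232230.

25232230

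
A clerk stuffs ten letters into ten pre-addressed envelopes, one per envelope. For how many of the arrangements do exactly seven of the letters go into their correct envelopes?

240

Choose which 7 of the 10 are fixed: C(10,7) = 120.
The other 3 form a derangement: !3 = 2.
Total: 120 × 2 = 240.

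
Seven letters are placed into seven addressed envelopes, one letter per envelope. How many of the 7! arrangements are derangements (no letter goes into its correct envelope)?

1854

Recurrence: !7 = 7·!6 + (-1)^7.
!7 = 7·265 - 1 = 1854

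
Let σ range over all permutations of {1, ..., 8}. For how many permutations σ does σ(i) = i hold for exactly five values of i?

Choose which 5 of the 8 are fixed: C(8,5) = 56.
The remaining 3 must be deranged: !3 = 2.
Total: 56 × 2 = 112.

112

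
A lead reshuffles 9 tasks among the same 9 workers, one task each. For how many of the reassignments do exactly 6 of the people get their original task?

168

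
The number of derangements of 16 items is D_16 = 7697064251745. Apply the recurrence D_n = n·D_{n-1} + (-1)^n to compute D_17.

D_17 = 17·7697064251745 - 1 = 130850092279664.

130850092279664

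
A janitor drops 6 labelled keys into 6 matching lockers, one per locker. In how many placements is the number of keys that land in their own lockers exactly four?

15

Choose which 4 of the 6 are fixed: C(6,4) = 15.
The other 2 form a derangement: !2 = 1.
Total: 15 × 1 = 15.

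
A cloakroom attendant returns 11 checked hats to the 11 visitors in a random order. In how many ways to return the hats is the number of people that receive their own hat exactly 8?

Choose which 8 of the 11 are fixed: C(11,8) = 165.
The other 3 form a derangement: !3 = 2.
Total: 165 × 2 = 330.

330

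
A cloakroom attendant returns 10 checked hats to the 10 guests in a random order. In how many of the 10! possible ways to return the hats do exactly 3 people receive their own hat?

222480

Choose which 3 of the 10 are fixed: C(10,3) = 120.
The other 7 form a derangement: !7 = 1854.
Total: 120 × 1854 = 222480.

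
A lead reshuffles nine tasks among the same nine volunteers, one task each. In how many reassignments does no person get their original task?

133496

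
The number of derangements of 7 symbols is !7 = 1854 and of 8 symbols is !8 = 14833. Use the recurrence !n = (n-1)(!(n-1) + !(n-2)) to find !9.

!9 = (9-1)·(!8 + !7) = 8·(14833 + 1854) = 8·16687 = 133496.

133496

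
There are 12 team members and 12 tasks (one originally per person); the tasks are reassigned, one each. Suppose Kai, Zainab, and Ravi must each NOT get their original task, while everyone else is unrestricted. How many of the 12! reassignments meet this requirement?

369774720

Inclusion-exclusion on the 3 forbidden self-matches:
Σ_{j=0}^{3} (-1)^j C(3,j)(12-j)!
= C(3,0)·12! - C(3,1)·11! + C(3,2)·10! - C(3,3)·9!
= 479001600 - 119750400 + 10886400 - 362880
= 369774720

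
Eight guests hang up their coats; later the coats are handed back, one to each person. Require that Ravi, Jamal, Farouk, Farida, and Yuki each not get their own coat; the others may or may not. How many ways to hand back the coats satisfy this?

21234

Inclusion-exclusion on the 5 forbidden self-matches:
Σ_{j=0}^{5} (-1)^j C(5,j)(8-j)!
= C(5,0)·8! - C(5,1)·7! + C(5,2)·6! - C(5,3)·5! + C(5,4)·4! - C(5,5)·3!
= 40320 - 25200 + 7200 - 1200 + 120 - 6
= 21234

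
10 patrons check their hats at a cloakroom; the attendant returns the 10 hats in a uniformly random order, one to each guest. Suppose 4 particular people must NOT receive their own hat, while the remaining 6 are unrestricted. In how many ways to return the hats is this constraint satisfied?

2399760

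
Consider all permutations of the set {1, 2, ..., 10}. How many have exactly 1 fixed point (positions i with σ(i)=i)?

1334960

Choose which one of the 10 is fixed: C(10,1) = 10.
The other 9 form a derangement: !9 = 133496.
Total: 10 × 133496 = 1334960.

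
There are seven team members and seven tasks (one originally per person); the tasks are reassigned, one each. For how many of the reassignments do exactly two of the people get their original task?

Choose which 2 of the 7 are fixed: C(7,2) = 21.
The remaining 5 must be deranged: !5 = 44.
Total: 21 × 44 = 924.

924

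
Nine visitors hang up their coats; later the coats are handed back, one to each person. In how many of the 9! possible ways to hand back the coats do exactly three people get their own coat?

Pick the 3 fixed positions: C(9,3) = 84 ways.
The other 6 form a derangement: !6 = 265.
Total: 84 × 265 = 22260.

22260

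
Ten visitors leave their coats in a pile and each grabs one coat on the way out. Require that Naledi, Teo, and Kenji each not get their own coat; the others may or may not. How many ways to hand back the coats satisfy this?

Let A_j be the event that the j-th constrained one is fixed. By inclusion-exclusion over the 3 events:
Σ_{j=0}^{3} (-1)^j C(3,j)(10-j)!
= C(3,0)·10! - C(3,1)·9! + C(3,2)·8! - C(3,3)·7!
= 3628800 - 1088640 + 120960 - 5040
= 2656080

2656080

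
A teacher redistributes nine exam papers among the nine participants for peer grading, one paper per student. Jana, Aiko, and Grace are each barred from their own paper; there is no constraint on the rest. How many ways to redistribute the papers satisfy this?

256320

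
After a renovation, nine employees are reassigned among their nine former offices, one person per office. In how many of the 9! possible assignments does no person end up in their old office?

Use !n = n·!(n-1) + (-1)^n.
!9 = 9·14833 - 1 = 133496

133496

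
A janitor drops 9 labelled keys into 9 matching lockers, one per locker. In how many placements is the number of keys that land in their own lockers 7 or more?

37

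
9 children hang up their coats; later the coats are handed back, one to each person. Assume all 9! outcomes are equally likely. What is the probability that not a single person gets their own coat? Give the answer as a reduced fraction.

16687/45360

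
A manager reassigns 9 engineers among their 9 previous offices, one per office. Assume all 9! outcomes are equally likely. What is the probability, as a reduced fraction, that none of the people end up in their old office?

Favorable outcomes: !9 = 133496.
Total outcomes: 9! = 362880.
Probability = 133496/362880 = 16687/45360.

16687/45360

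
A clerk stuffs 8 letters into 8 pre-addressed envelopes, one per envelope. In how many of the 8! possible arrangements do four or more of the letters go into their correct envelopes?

# with exactly i fixed is C(8,i)·!(8-i); sum over i=4..8:
  i=4: C(8,4)·!4 = 70·9 = 630
  i=5: C(8,5)·!3 = 56·2 = 112
  i=6: C(8,6)·!2 = 28·1 = 28
  i=7: C(8,7)·!1 = 8·0 = 0
  i=8: C(8,8)·!0 = 1·1 = 1
Total = 771.

771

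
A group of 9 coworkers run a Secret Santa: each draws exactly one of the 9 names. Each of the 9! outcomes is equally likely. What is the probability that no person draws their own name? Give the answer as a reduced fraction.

Favorable outcomes: !9 = 133496.
Total outcomes: 9! = 362880.
Probability = 133496/362880 = 16687/45360.

16687/45360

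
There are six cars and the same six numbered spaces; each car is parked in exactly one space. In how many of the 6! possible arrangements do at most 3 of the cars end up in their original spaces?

704

# with exactly i fixed is C(6,i)·!(6-i); sum over i=0..3:
  i=0: C(6,0)·!6 = 1·265 = 265
  i=1: C(6,1)·!5 = 6·44 = 264
  i=2: C(6,2)·!4 = 15·9 = 135
  i=3: C(6,3)·!3 = 20·2 = 40
Total = 704.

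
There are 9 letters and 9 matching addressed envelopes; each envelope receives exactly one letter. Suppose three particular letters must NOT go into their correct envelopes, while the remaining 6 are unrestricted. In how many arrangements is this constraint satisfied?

Inclusion-exclusion on the 3 forbidden self-matches:
Σ_{j=0}^{3} (-1)^j C(3,j)(9-j)!
= C(3,0)·9! - C(3,1)·8! + C(3,2)·7! - C(3,3)·6!
= 362880 - 120960 + 15120 - 720
= 256320

256320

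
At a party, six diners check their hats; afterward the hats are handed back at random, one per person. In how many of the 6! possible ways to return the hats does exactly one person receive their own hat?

Choose which one of the 6 is fixed: C(6,1) = 6.
The other 5 form a derangement: !5 = 44.
Total: 6 × 44 = 264.

264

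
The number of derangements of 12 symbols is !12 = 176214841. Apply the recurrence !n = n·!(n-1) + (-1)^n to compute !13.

!13 = 13·176214841 - 1 = 2290792932.

2290792932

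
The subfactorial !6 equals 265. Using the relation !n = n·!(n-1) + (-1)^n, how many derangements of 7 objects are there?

!7 = 7·265 - 1 = 1854.

1854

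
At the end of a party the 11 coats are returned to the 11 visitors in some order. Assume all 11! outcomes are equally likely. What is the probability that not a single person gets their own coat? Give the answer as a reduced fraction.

Favorable outcomes: !11 = 14684570.
Total outcomes: 11! = 39916800.
Probability = 14684570/39916800 = 1468457/3991680.

1468457/3991680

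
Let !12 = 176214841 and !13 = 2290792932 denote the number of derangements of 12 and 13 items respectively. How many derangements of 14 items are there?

!14 = (14-1)·(!13 + !12) = 13·(2290792932 + 176214841) = 13·2467007773 = 32071101049.

32071101049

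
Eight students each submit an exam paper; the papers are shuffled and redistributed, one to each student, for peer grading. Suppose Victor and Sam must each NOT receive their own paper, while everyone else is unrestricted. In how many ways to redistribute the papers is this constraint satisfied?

Let A_j be the event that the j-th constrained one is fixed. By inclusion-exclusion over the 2 events:
Σ_{j=0}^{2} (-1)^j C(2,j)(8-j)!
= C(2,0)·8! - C(2,1)·7! + C(2,2)·6!
= 40320 - 10080 + 720
= 30960

30960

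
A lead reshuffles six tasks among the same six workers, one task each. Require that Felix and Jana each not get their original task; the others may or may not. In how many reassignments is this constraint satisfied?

Let A_j be the event that the j-th constrained one is fixed. By inclusion-exclusion over the 2 events:
Σ_{j=0}^{2} (-1)^j C(2,j)(6-j)!
= C(2,0)·6! - C(2,1)·5! + C(2,2)·4!
= 720 - 240 + 24
= 504

504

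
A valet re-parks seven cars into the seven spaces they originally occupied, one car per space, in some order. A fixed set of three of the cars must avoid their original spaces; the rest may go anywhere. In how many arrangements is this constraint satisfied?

3216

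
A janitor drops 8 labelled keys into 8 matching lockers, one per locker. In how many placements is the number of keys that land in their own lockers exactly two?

7420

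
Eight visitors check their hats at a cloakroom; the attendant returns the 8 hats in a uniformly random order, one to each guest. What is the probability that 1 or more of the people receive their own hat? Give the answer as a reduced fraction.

Favorable outcomes: Σ_{i≥1} C(8,i)·!(8-i) = 8·1854 + 28·265 + 56·44 + 70·9 + 56·2 + 28·1 + 8·0 + 1·1 = 25487.
Total outcomes: 8! = 40320.
Probability = 25487/40320 = 3641/5760.

3641/5760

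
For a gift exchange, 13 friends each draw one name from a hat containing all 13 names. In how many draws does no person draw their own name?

!13 = 13! · Σ_{k=0}^{13} (-1)^k/k!
= 13! - 13!/1! + 13!/2! - 13!/3! + 13!/4! - 13!/5! + 13!/6! - 13!/7! + 13!/8! - 13!/9! + 13!/10! - 13!/11! + 13!/12! - 13!/13!
= 6227020800 - 6227020800 + 3113510400 - 1037836800 + 259459200 - 51891840 + 8648640 - 1235520 + 154440 - 17160 + 1716 - 156 + 13 - 1
= 2290792932

2290792932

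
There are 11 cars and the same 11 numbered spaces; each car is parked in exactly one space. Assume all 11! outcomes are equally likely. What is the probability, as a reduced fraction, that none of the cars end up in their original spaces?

Favorable outcomes: !11 = 14684570.
Total outcomes: 11! = 39916800.
Probability = 14684570/39916800 = 1468457/3991680.

1468457/3991680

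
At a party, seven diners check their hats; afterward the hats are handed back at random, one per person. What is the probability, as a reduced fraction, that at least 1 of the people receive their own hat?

Favorable outcomes: Σ_{i≥1} C(7,i)·!(7-i) = 7·265 + 21·44 + 35·9 + 35·2 + 21·1 + 7·0 + 1·1 = 3186.
Total outcomes: 7! = 5040.
Probability = 3186/5040 = 177/280.

177/280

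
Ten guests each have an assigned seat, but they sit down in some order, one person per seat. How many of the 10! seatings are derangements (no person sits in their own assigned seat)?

The number of derangements of 10 is !10 = Σ_{k=0}^{10} (-1)^k·10!/k!
= 10! - 10!/1! + 10!/2! - 10!/3! + 10!/4! - 10!/5! + 10!/6! - 10!/7! + 10!/8! - 10!/9! + 10!/10!
= 3628800 - 3628800 + 1814400 - 604800 + 151200 - 30240 + 5040 - 720 + 90 - 10 + 1
= 1334961

1334961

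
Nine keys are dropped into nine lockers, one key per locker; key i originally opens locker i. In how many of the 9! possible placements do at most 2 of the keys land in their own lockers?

333737

Sum C(9,i)·!(9-i) for i = 0..2:
  i=0: C(9,0)·!9 = 1·133496 = 133496
  i=1: C(9,1)·!8 = 9·14833 = 133497
  i=2: C(9,2)·!7 = 36·1854 = 66744
Total = 333737.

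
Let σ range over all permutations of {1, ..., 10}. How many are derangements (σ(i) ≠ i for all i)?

1334961

The number of derangements of 10 is !10 = Σ_{k=0}^{10} (-1)^k·10!/k!
= 10! - 10!/1! + 10!/2! - 10!/3! + 10!/4! - 10!/5! + 10!/6! - 10!/7! + 10!/8! - 10!/9! + 10!/10!
= 3628800 - 3628800 + 1814400 - 604800 + 151200 - 30240 + 5040 - 720 + 90 - 10 + 1
= 1334961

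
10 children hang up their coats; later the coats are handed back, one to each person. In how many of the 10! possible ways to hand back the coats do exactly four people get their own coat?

55650

Choose which 4 of the 10 are fixed: C(10,4) = 210.
The other 6 form a derangement: !6 = 265.
Total: 210 × 265 = 55650.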